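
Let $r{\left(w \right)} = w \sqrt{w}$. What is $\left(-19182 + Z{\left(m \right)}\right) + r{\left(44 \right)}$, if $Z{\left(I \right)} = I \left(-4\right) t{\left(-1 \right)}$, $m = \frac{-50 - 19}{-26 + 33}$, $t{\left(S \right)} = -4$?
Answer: $- \frac{135378}{7} + 88 \sqrt{11} \approx -19048.0$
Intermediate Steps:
$r{\left(w \right)} = w^{\frac{3}{2}}$
$m = - \frac{69}{7} \approx -9.8571$
$Z{\left(I \right)} = 16 I$ ($Z{\left(I \right)} = I \left(-4\right) \left(-4\right) = - 4 I \left(-4\right) = 16 I$)
$\left(-19182 + Z{\left(m \right)}\right) + r{\left(44 \right)} = \left(-19182 + 16 \left(- \frac{69}{7}\right)\right) + 44^{\frac{3}{2}} = \left(-19182 - \frac{1104}{7}\right) + 88 \sqrt{11} = - \frac{135378}{7} + 88 \sqrt{11}$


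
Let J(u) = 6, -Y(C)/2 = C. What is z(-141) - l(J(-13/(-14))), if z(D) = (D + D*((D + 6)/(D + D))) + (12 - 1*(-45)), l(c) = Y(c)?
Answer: -279/2 ≈ -139.50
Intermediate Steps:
Y(C) = -2*C
l(c) = -2*c
z(D) = 60 + 3*D/2 (z(D) = (D + D*((6 + D)/((2*D)))) + (12 + 45) = (D + D*((6 + D)*(1/(2*D)))) + 57 = (D + D*((6 + D)/(2*D))) + 57 = (D + (3 + D/2)) + 57 = (3 + 3*D/2) + 57 = 60 + 3*D/2)
z(-141) - l(J(-13/(-14))) = (60 + (3/2)*(-141)) - (-2)*6 = (60 - 423/2) - 1*(-12) = -303/2 + 12 = -279/2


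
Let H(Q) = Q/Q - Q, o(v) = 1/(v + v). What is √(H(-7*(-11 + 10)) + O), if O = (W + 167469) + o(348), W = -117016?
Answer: √6109333662/348 ≈ 224.60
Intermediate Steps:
o(v) = 1/(2*v)
O = 35115289/696 (O = (-117016 + 167469) + (½)/348 = 50453 + (½)*(1/348) = 50453 + 1/696 = 35115289/696 ≈ 50453.)
H(Q) = 1 - Q
√(H(-7*(-11 + 10)) + O) = √((1 - (-7)*(-11 + 10)) + 35115289/696) = √((1 - (-7)*(-1)) + 35115289/696) = √((1 - 1*7) + 35115289/696) = √((1 - 7) + 35115289/696) = √(-6 + 35115289/696) = √(35111113/696) = √6109333662/348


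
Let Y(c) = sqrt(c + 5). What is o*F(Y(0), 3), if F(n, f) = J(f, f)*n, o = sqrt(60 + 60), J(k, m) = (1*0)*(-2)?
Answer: 0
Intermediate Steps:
Y(c) = sqrt(5 + c)
J(k, m) = 0 (J(k, m) = 0*(-2) = 0)
o = 2*sqrt(30) (o = sqrt(120) = 2*sqrt(30) ≈ 10.954)
F(n, f) = 0 (F(n, f) = 0*n = 0)
o*F(Y(0), 3) = (2*sqrt(30))*0 = 0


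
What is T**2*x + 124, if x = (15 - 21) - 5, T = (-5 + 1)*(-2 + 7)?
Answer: -4276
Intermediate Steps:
T = -20 (T = -4*5 = -20)
x = -11 (x = -6 - 5 = -11)
T**2*x + 124 = (-20)**2*(-11) + 124 = 400*(-11) + 124 = -4400 + 124 = -4276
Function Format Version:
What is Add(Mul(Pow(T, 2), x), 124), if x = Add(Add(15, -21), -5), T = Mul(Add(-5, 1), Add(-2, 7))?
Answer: -4276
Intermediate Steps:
T = -20 (T = Mul(-4, 5) = -20)
x = -11 (x = Add(-6, -5) = -11)
Add(Mul(Pow(T, 2), x), 124) = Add(Mul(Pow(-20, 2), -11), 124) = Add(Mul(400, -11), 124) = Add(-4400, 124) = -4276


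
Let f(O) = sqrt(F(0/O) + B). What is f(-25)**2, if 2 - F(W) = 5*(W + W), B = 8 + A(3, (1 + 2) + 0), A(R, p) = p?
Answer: 13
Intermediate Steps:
B = 11 (B = 8 + ((1 + 2) + 0) = 8 + (3 + 0) = 8 + 3 = 11)
F(W) = 2 - 10*W (F(W) = 2 - 5*(W + W) = 2 - 5*2*W = 2 - 10*W)
f(O) = sqrt(13) (f(O) = sqrt((2 - 0/O) + 11) = sqrt((2 - 10*0) + 11) = sqrt((2 + 0) + 11) = sqrt(2 + 11) = sqrt(13))
f(-25)**2 = (sqrt(13))**2 = 13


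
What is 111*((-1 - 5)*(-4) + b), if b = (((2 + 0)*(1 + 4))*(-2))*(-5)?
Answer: 13764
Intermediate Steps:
b = 100 (b = ((2*5)*(-2))*(-5) = (10*(-2))*(-5) = -20*(-5) = 100)
111*((-1 - 5)*(-4) + b) = 111*((-1 - 5)*(-4) + 100) = 111*(-6*(-4) + 100) = 111*(24 + 100) = 111*124 = 13764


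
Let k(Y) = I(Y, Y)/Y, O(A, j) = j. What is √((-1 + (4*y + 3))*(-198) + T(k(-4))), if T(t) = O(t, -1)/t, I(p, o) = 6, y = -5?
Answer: √32082/3 ≈ 59.705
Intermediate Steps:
k(Y) = 6/Y
T(t) = -1/t
√((-1 + (4*y + 3))*(-198) + T(k(-4))) = √((-1 + (4*(-5) + 3))*(-198) - 1/(6/(-4))) = √((-1 + (-20 + 3))*(-198) - 1/(6*(-¼))) = √((-1 - 17)*(-198) - 1/(-3/2)) = √(-18*(-198) - 1*(-⅔)) = √(3564 + ⅔) = √(10694/3) = √32082/3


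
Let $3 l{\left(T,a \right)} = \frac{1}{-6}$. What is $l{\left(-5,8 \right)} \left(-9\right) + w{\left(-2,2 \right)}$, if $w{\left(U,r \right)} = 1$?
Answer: $\frac{3}{2} \approx 1.5$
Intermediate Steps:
$l{\left(T,a \right)} = - \frac{1}{18}$ ($l{\left(T,a \right)} = \frac{1}{3 \left(-6\right)} = \frac{1}{3} \left(- \frac{1}{6}\right) = - \frac{1}{18}$)
$l{\left(-5,8 \right)} \left(-9\right) + w{\left(-2,2 \right)} = \left(- \frac{1}{18}\right) \left(-9\right) + 1 = \frac{1}{2} + 1 = \frac{3}{2}$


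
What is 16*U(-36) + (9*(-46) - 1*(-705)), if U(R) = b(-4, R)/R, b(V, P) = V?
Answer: 2635/9 ≈ 292.78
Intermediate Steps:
U(R) = -4/R
16*U(-36) + (9*(-46) - 1*(-705)) = 16*(-4/(-36)) + (9*(-46) - 1*(-705)) = 16*(-4*(-1/36)) + (-414 + 705) = 16*(1/9) + 291 = 16/9 + 291 = 2635/9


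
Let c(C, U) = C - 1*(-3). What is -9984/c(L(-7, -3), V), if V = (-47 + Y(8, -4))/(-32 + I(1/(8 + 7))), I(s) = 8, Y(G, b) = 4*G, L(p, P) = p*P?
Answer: -416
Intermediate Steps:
L(p, P) = P*p
V = 5/8 (V = (-47 + 4*8)/(-32 + 8) = (-47 + 32)/(-24) = -15*(-1/24) = 5/8 ≈ 0.62500)
c(C, U) = 3 + C (c(C, U) = C + 3 = 3 + C)
-9984/c(L(-7, -3), V) = -9984/(3 - 3*(-7)) = -9984/(3 + 21) = -9984/24 = -9984*1/24 = -416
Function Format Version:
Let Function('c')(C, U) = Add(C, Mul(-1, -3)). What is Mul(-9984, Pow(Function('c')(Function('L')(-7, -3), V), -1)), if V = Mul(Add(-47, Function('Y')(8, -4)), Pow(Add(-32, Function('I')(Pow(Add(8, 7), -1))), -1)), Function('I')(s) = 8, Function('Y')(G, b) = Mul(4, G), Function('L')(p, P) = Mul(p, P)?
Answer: -416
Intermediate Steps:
Function('L')(p, P) = Mul(P, p)
V = Rational(5, 8) (V = Mul(Add(-47, Mul(4, 8)), Pow(Add(-32, 8), -1)) = Mul(Add(-47, 32), Pow(-24, -1)) = Mul(-15, Rational(-1, 24)) = Rational(5, 8) ≈ 0.62500)
Function('c')(C, U) = Add(3, C) (Function('c')(C, U) = Add(C, 3) = Add(3, C))
Mul(-9984, Pow(Function('c')(Function('L')(-7, -3), V), -1)) = Mul(-9984, Pow(Add(3, Mul(-3, -7)), -1)) = Mul(-9984, Pow(Add(3, 21), -1)) = Mul(-9984, Pow(24, -1)) = Mul(-9984, Rational(1, 24)) = -416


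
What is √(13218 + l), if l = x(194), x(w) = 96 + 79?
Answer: √13393 ≈ 115.73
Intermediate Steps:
x(w) = 175
l = 175
√(13218 + l) = √(13218 + 175) = √13393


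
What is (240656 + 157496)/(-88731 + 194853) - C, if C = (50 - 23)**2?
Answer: -38482393/53061 ≈ -725.25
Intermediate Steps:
C = 729 (C = 27**2 = 729)
(240656 + 157496)/(-88731 + 194853) - C = (240656 + 157496)/(-88731 + 194853) - 1*729 = 398152/106122 - 729 = 398152*(1/106122) - 729 = 199076/53061 - 729 = -38482393/53061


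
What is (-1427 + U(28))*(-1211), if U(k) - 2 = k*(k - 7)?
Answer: 1013607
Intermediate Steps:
U(k) = 2 + k*(-7 + k) (U(k) = 2 + k*(k - 7) = 2 + k*(-7 + k))
(-1427 + U(28))*(-1211) = (-1427 + (2 + 28² - 7*28))*(-1211) = (-1427 + (2 + 784 - 196))*(-1211) = (-1427 + 590)*(-1211) = -837*(-1211) = 1013607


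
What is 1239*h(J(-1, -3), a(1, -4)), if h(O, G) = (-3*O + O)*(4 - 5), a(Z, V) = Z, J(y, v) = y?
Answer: -2478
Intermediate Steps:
h(O, G) = 2*O (h(O, G) = -2*O*(-1) = 2*O)
1239*h(J(-1, -3), a(1, -4)) = 1239*(2*(-1)) = 1239*(-2) = -2478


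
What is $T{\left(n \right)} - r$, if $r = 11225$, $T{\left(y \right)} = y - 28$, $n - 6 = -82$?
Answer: $-11329$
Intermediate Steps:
$n = -76$ ($n = 6 - 82 = -76$)
$T{\left(y \right)} = -28 + y$
$T{\left(n \right)} - r = \left(-28 - 76\right) - 11225 = -104 - 11225 = -11329$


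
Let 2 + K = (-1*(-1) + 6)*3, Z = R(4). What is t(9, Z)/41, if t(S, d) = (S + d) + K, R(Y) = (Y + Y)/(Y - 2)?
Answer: 32/41 ≈ 0.78049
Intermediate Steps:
R(Y) = 2*Y/(-2 + Y) (R(Y) = (2*Y)/(-2 + Y) = 2*Y/(-2 + Y))
Z = 4 (Z = 2*4/(-2 + 4) = 2*4/2 = 2*4*(½) = 4)
K = 19 (K = -2 + (-1*(-1) + 6)*3 = -2 + (1 + 6)*3 = -2 + 7*3 = -2 + 21 = 19)
t(S, d) = 19 + S + d (t(S, d) = (S + d) + 19 = 19 + S + d)
t(9, Z)/41 = (19 + 9 + 4)/41 = 32*(1/41) = 32/41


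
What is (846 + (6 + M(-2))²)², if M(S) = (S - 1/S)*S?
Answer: 859329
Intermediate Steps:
M(S) = S*(S - 1/S)
(846 + (6 + M(-2))²)² = (846 + (6 + (-1 + (-2)²))²)² = (846 + (6 + (-1 + 4))²)² = (846 + (6 + 3)²)² = (846 + 9²)² = (846 + 81)² = 927² = 859329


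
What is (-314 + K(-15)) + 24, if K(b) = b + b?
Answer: -320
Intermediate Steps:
K(b) = 2*b
(-314 + K(-15)) + 24 = (-314 + 2*(-15)) + 24 = (-314 - 30) + 24 = -344 + 24 = -320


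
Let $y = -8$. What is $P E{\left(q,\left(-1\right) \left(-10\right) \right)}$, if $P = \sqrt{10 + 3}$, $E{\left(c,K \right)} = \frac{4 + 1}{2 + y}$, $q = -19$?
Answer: $- \frac{5 \sqrt{13}}{6} \approx -3.0046$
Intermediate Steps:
$E{\left(c,K \right)} = - \frac{5}{6}$ ($E{\left(c,K \right)} = \frac{4 + 1}{2 - 8} = \frac{5}{-6} = 5 \left(- \frac{1}{6}\right) = - \frac{5}{6}$)
$P = \sqrt{13} \approx 3.6056$
$P E{\left(q,\left(-1\right) \left(-10\right) \right)} = \sqrt{13} \left(- \frac{5}{6}\right) = - \frac{5 \sqrt{13}}{6}$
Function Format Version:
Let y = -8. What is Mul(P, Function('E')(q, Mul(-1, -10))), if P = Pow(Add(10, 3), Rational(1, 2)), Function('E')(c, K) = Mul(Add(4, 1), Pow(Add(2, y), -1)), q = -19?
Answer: Mul(Rational(-5, 6), Pow(13, Rational(1, 2))) ≈ -3.0046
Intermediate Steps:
Function('E')(c, K) = Rational(-5, 6) (Function('E')(c, K) = Mul(Add(4, 1), Pow(Add(2, -8), -1)) = Mul(5, Pow(-6, -1)) = Mul(5, Rational(-1, 6)) = Rational(-5, 6))
P = Pow(13, Rational(1, 2)) ≈ 3.6056
Mul(P, Function('E')(q, Mul(-1, -10))) = Mul(Pow(13, Rational(1, 2)), Rational(-5, 6)) = Mul(Rational(-5, 6), Pow(13, Rational(1, 2)))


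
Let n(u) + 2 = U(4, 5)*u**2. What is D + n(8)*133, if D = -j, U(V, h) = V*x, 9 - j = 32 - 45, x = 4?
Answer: 135904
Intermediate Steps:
j = 22 (j = 9 - (32 - 45) = 9 - 1*(-13) = 9 + 13 = 22)
U(V, h) = 4*V (U(V, h) = V*4 = 4*V)
D = -22 (D = -1*22 = -22)
n(u) = -2 + 16*u**2 (n(u) = -2 + (4*4)*u**2 = -2 + 16*u**2)
D + n(8)*133 = -22 + (-2 + 16*8**2)*133 = -22 + (-2 + 16*64)*133 = -22 + (-2 + 1024)*133 = -22 + 1022*133 = -22 + 135926 = 135904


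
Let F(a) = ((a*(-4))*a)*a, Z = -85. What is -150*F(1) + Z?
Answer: 515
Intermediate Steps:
F(a) = -4*a³ (F(a) = ((-4*a)*a)*a = (-4*a²)*a = -4*a³)
-150*F(1) + Z = -(-600)*1³ - 85 = -(-600) - 85 = -150*(-4) - 85 = 600 - 85 = 515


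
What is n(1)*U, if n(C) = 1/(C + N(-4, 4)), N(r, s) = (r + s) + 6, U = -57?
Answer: -57/7 ≈ -8.1429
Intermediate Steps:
N(r, s) = 6 + r + s
n(C) = 1/(6 + C) (n(C) = 1/(C + (6 - 4 + 4)) = 1/(C + 6) = 1/(6 + C))
n(1)*U = -57/(6 + 1) = -57/7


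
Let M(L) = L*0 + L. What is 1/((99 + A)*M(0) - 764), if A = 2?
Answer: -1/764 ≈ -0.0013089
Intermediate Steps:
M(L) = L (M(L) = 0 + L = L)
1/((99 + A)*M(0) - 764) = 1/((99 + 2)*0 - 764) = 1/(101*0 - 764) = 1/(0 - 764) = 1/(-764) = -1/764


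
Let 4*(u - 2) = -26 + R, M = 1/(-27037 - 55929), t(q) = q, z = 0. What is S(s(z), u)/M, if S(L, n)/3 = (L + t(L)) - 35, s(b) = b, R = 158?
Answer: 8711430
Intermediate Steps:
M = -1/82966 (M = 1/(-82966) = -1/82966 ≈ -1.2053e-5)
u = 35 (u = 2 + (-26 + 158)/4 = 2 + (¼)*132 = 2 + 33 = 35)
S(L, n) = -105 + 6*L (S(L, n) = 3*((L + L) - 35) = 3*(2*L - 35) = 3*(-35 + 2*L) = -105 + 6*L)
S(s(z), u)/M = (-105 + 6*0)/(-1/82966) = (-105 + 0)*(-82966) = -105*(-82966) = 8711430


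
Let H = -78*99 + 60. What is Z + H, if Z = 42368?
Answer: 34706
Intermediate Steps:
H = -7662 (H = -7722 + 60 = -7662)
Z + H = 42368 - 7662 = 34706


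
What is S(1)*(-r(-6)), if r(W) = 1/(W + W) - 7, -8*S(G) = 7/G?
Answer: -595/96 ≈ -6.1979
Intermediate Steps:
S(G) = -7/(8*G)
r(W) = -7 + 1/(2*W) (r(W) = 1/(2*W) - 7 = -7 + 1/(2*W))
S(1)*(-r(-6)) = (-7/8/1)*(-(-7 + (½)/(-6))) = (-7/8*1)*(-(-7 + (½)*(-⅙))) = -(-7)*(-7 - 1/12)/8 = -(-7)*(-85)/(8*12) = -7/8*85/12 = -595/96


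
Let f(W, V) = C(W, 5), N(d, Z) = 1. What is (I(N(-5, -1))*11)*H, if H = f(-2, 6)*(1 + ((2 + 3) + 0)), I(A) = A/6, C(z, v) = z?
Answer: -22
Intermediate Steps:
f(W, V) = W
I(A) = A/6 (I(A) = A*(1/6) = A/6)
H = -12 (H = -2*(1 + ((2 + 3) + 0)) = -2*(1 + (5 + 0)) = -2*(1 + 5) = -2*6 = -12)
(I(N(-5, -1))*11)*H = (((1/6)*1)*11)*(-12) = ((1/6)*11)*(-12) = (11/6)*(-12) = -22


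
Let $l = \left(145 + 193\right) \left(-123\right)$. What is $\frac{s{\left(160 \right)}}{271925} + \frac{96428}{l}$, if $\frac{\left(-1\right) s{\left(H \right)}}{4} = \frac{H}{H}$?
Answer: $- \frac{13110675098}{5652504975} \approx -2.3194$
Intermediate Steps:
$l = -41574$ ($l = 338 \left(-123\right) = -41574$)
$s{\left(H \right)} = -4$ ($s{\left(H \right)} = - 4 \frac{H}{H} = \left(-4\right) 1 = -4$)
$\frac{s{\left(160 \right)}}{271925} + \frac{96428}{l} = - \frac{4}{271925} + \frac{96428}{-41574} = \left(-4\right) \frac{1}{271925} + 96428 \left(- \frac{1}{41574}\right) = - \frac{4}{271925} - \frac{48214}{20787} = - \frac{13110675098}{5652504975}$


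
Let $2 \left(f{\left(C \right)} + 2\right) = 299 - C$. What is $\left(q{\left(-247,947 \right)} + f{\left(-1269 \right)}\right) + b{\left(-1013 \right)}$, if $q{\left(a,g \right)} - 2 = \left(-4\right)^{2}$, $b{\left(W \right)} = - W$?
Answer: $1813$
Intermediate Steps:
$q{\left(a,g \right)} = 18$ ($q{\left(a,g \right)} = 2 + \left(-4\right)^{2} = 2 + 16 = 18$)
$f{\left(C \right)} = \frac{295}{2} - \frac{C}{2}$ ($f{\left(C \right)} = -2 + \frac{299 - C}{2} = -2 - \left(- \frac{299}{2} + \frac{C}{2}\right) = \frac{295}{2} - \frac{C}{2}$)
$\left(q{\left(-247,947 \right)} + f{\left(-1269 \right)}\right) + b{\left(-1013 \right)} = \left(18 + \left(\frac{295}{2} - - \frac{1269}{2}\right)\right) - -1013 = \left(18 + \left(\frac{295}{2} + \frac{1269}{2}\right)\right) + 1013 = \left(18 + 782\right) + 1013 = 800 + 1013 = 1813$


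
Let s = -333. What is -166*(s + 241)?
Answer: 15272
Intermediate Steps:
-166*(s + 241) = -166*(-333 + 241) = -166*(-92) = 15272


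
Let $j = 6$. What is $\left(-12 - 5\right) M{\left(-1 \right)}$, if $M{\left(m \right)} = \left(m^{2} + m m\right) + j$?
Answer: $-136$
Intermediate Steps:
$M{\left(m \right)} = 6 + 2 m^{2}$ ($M{\left(m \right)} = \left(m^{2} + m m\right) + 6 = \left(m^{2} + m^{2}\right) + 6 = 2 m^{2} + 6 = 6 + 2 m^{2}$)
$\left(-12 - 5\right) M{\left(-1 \right)} = \left(-12 - 5\right) \left(6 + 2 \left(-1\right)^{2}\right) = - 17 \left(6 + 2 \cdot 1\right) = - 17 \left(6 + 2\right) = \left(-17\right) 8 = -136$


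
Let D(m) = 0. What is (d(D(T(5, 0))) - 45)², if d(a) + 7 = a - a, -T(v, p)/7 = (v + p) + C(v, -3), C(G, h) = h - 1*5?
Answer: 2704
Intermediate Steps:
C(G, h) = -5 + h (C(G, h) = h - 5 = -5 + h)
T(v, p) = 56 - 7*p - 7*v (T(v, p) = -7*((v + p) + (-5 - 3)) = -7*((p + v) - 8) = -7*(-8 + p + v) = 56 - 7*p - 7*v)
d(a) = -7 (d(a) = -7 + (a - a) = -7 + 0 = -7)
(d(D(T(5, 0))) - 45)² = (-7 - 45)² = (-52)² = 2704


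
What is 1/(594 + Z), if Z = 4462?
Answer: 1/5056 ≈ 0.00019778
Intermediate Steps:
1/(594 + Z) = 1/(594 + 4462) = 1/5056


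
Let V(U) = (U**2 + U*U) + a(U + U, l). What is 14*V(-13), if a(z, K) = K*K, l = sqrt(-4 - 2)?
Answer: 4648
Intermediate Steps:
l = I*sqrt(6) (l = sqrt(-6) = I*sqrt(6) ≈ 2.4495*I)
a(z, K) = K**2
V(U) = -6 + 2*U**2 (V(U) = (U**2 + U*U) + (I*sqrt(6))**2 = (U**2 + U**2) - 6 = 2*U**2 - 6 = -6 + 2*U**2)
14*V(-13) = 14*(-6 + 2*(-13)**2) = 14*(-6 + 2*169) = 14*(-6 + 338) = 14*332 = 4648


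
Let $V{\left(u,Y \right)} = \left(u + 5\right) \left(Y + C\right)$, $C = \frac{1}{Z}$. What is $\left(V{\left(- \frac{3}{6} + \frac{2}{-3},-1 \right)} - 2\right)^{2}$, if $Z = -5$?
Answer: $\frac{1089}{25} \approx 43.56$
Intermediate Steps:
$C = - \frac{1}{5}$ ($C = \frac{1}{-5} = - \frac{1}{5} \approx -0.2$)
$V{\left(u,Y \right)} = \left(5 + u\right) \left(- \frac{1}{5} + Y\right)$ ($V{\left(u,Y \right)} = \left(u + 5\right) \left(Y - \frac{1}{5}\right) = \left(5 + u\right) \left(- \frac{1}{5} + Y\right)$)
$\left(V{\left(- \frac{3}{6} + \frac{2}{-3},-1 \right)} - 2\right)^{2} = \left(\left(-1 + 5 \left(-1\right) - \frac{- \frac{3}{6} + \frac{2}{-3}}{5} - \left(- \frac{3}{6} + \frac{2}{-3}\right)\right) - 2\right)^{2} = \left(\left(-1 - 5 - \frac{\left(-3\right) \frac{1}{6} + 2 \left(- \frac{1}{3}\right)}{5} - \left(\left(-3\right) \frac{1}{6} + 2 \left(- \frac{1}{3}\right)\right)\right) - 2\right)^{2} = \left(\left(-1 - 5 - \frac{- \frac{1}{2} - \frac{2}{3}}{5} - \left(- \frac{1}{2} - \frac{2}{3}\right)\right) - 2\right)^{2} = \left(\left(-1 - 5 - - \frac{7}{30} - - \frac{7}{6}\right) - 2\right)^{2} = \left(\left(-1 - 5 + \frac{7}{30} + \frac{7}{6}\right) - 2\right)^{2} = \left(- \frac{23}{5} - 2\right)^{2} = \left(- \frac{33}{5}\right)^{2} = \frac{1089}{25}$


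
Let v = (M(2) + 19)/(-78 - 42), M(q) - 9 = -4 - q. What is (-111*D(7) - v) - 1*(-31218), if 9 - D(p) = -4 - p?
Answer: 1739891/60 ≈ 28998.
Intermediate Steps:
D(p) = 13 + p (D(p) = 9 - (-4 - p) = 9 + (4 + p) = 13 + p)
M(q) = 5 - q (M(q) = 9 + (-4 - q) = 5 - q)
v = -11/60 (v = ((5 - 1*2) + 19)/(-78 - 42) = ((5 - 2) + 19)/(-120) = -(3 + 19)/120 = -1/120*22 = -11/60 ≈ -0.18333)
(-111*D(7) - v) - 1*(-31218) = (-111*(13 + 7) - 1*(-11/60)) - 1*(-31218) = (-111*20 + 11/60) + 31218 = (-2220 + 11/60) + 31218 = -133189/60 + 31218 = 1739891/60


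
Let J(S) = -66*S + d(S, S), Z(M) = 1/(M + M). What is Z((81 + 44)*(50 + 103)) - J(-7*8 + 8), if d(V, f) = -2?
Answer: -121099499/38250 ≈ -3166.0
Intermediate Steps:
Z(M) = 1/(2*M)
J(S) = -2 - 66*S (J(S) = -66*S - 2 = -2 - 66*S)
Z((81 + 44)*(50 + 103)) - J(-7*8 + 8) = 1/(2*(((81 + 44)*(50 + 103)))) - (-2 - 66*(-7*8 + 8)) = 1/(2*((125*153))) - (-2 - 66*(-56 + 8)) = (½)/19125 - (-2 - 66*(-48)) = (½)*(1/19125) - (-2 + 3168) = 1/38250 - 1*3166 = 1/38250 - 3166 = -121099499/38250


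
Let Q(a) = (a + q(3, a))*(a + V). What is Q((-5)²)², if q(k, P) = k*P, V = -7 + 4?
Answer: 4840000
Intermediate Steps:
V = -3
q(k, P) = P*k
Q(a) = 4*a*(-3 + a) (Q(a) = (a + a*3)*(a - 3) = (a + 3*a)*(-3 + a) = (4*a)*(-3 + a) = 4*a*(-3 + a))
Q((-5)²)² = (4*(-5)²*(-3 + (-5)²))² = (4*25*(-3 + 25))² = (4*25*22)² = 2200² = 4840000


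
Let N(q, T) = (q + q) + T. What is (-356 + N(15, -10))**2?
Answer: 112896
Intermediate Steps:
N(q, T) = T + 2*q (N(q, T) = 2*q + T = T + 2*q)
(-356 + N(15, -10))**2 = (-356 + (-10 + 2*15))**2 = (-356 + (-10 + 30))**2 = (-356 + 20)**2 = (-336)**2 = 112896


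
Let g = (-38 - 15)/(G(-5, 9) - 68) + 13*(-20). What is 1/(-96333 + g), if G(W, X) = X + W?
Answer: -64/6181899 ≈ -1.0353e-5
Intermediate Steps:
G(W, X) = W + X
g = -16587/64 (g = (-38 - 15)/((-5 + 9) - 68) + 13*(-20) = -53/(4 - 68) - 260 = -53/(-64) - 260 = -53*(-1/64) - 260 = 53/64 - 260 = -16587/64 ≈ -259.17)
1/(-96333 + g) = 1/(-96333 - 16587/64) = 1/(-6181899/64) = -64/6181899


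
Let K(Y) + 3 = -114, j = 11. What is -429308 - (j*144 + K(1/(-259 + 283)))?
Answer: -430775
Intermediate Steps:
K(Y) = -117 (K(Y) = -3 - 114 = -117)
-429308 - (j*144 + K(1/(-259 + 283))) = -429308 - (11*144 - 117) = -429308 - (1584 - 117) = -429308 - 1*1467 = -429308 - 1467 = -430775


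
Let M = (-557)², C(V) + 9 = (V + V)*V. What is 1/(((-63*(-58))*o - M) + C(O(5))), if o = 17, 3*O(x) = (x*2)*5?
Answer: -9/2228260 ≈ -4.0390e-6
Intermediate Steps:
O(x) = 10*x/3 (O(x) = ((x*2)*5)/3 = ((2*x)*5)/3 = (10*x)/3 = 10*x/3)
C(V) = -9 + 2*V² (C(V) = -9 + (V + V)*V = -9 + (2*V)*V = -9 + 2*V²)
M = 310249
1/(((-63*(-58))*o - M) + C(O(5))) = 1/((-63*(-58)*17 - 1*310249) + (-9 + 2*((10/3)*5)²)) = 1/((3654*17 - 310249) + (-9 + 2*(50/3)²)) = 1/((62118 - 310249) + (-9 + 2*(2500/9))) = 1/(-248131 + (-9 + 5000/9)) = 1/(-248131 + 4919/9) = 1/(-2228260/9) = -9/2228260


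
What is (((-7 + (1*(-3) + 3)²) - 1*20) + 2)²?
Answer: 625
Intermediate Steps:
(((-7 + (1*(-3) + 3)²) - 1*20) + 2)² = (((-7 + (-3 + 3)²) - 20) + 2)² = (((-7 + 0²) - 20) + 2)² = (((-7 + 0) - 20) + 2)² = ((-7 - 20) + 2)² = (-27 + 2)² = (-25)² = 625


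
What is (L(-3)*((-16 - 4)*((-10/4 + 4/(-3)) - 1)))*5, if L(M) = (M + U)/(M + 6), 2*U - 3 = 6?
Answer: 725/3 ≈ 241.67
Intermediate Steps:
U = 9/2 (U = 3/2 + (1/2)*6 = 3/2 + 3 = 9/2 ≈ 4.5000)
L(M) = (9/2 + M)/(6 + M) (L(M) = (M + 9/2)/(M + 6) = (9/2 + M)/(6 + M))
(L(-3)*((-16 - 4)*((-10/4 + 4/(-3)) - 1)))*5 = (((9/2 - 3)/(6 - 3))*((-16 - 4)*((-10/4 + 4/(-3)) - 1)))*5 = (((3/2)/3)*(-20*((-10*1/4 + 4*(-1/3)) - 1)))*5 = (((1/3)*(3/2))*(-20*((-5/2 - 4/3) - 1)))*5 = ((-20*(-23/6 - 1))/2)*5 = ((-20*(-29/6))/2)*5 = ((1/2)*(290/3))*5 = (145/3)*5 = 725/3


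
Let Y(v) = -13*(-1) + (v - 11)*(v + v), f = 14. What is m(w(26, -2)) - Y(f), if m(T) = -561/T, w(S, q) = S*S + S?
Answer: -22885/234 ≈ -97.799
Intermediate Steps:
w(S, q) = S + S² (w(S, q) = S² + S = S + S²)
Y(v) = 13 + 2*v*(-11 + v) (Y(v) = 13 + (-11 + v)*(2*v) = 13 + 2*v*(-11 + v))
m(w(26, -2)) - Y(f) = -561*1/(26*(1 + 26)) - (13 - 22*14 + 2*14²) = -561/(26*27) - (13 - 308 + 2*196) = -561/702 - (13 - 308 + 392) = -561*1/702 - 1*97 = -187/234 - 97 = -22885/234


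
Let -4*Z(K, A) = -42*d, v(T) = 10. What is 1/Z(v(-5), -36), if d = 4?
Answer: 1/42 ≈ 0.023810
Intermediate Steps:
Z(K, A) = 42 (Z(K, A) = -(-21)*4/2 = -¼*(-168) = 42)
1/Z(v(-5), -36) = 1/42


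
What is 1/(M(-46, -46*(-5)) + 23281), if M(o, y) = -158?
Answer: 1/23123 ≈ 4.3247e-5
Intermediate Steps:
1/(M(-46, -46*(-5)) + 23281) = 1/(-158 + 23281) = 1/23123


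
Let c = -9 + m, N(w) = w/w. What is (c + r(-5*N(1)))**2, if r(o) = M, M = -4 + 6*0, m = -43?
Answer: 3136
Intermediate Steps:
N(w) = 1
M = -4 (M = -4 + 0 = -4)
c = -52 (c = -9 - 43 = -52)
r(o) = -4
(c + r(-5*N(1)))**2 = (-52 - 4)**2 = (-56)**2 = 3136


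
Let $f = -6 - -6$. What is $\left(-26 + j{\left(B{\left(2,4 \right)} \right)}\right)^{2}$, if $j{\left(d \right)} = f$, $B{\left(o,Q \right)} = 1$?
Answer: $676$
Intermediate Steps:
$f = 0$ ($f = -6 + 6 = 0$)
$j{\left(d \right)} = 0$
$\left(-26 + j{\left(B{\left(2,4 \right)} \right)}\right)^{2} = \left(-26 + 0\right)^{2} = \left(-26\right)^{2} = 676$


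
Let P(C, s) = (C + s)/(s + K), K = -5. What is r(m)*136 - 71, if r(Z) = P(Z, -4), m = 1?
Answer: -77/3 ≈ -25.667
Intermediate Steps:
P(C, s) = (C + s)/(-5 + s) (P(C, s) = (C + s)/(s - 5) = (C + s)/(-5 + s))
r(Z) = 4/9 - Z/9 (r(Z) = (Z - 4)/(-5 - 4) = (-4 + Z)/(-9) = -(-4 + Z)/9 = 4/9 - Z/9)
r(m)*136 - 71 = (4/9 - 1/9*1)*136 - 71 = (4/9 - 1/9)*136 - 71 = (1/3)*136 - 71 = 136/3 - 71 = -77/3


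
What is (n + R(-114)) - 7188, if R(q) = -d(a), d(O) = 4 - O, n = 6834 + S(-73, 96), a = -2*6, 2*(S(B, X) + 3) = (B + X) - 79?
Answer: -401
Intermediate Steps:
S(B, X) = -85/2 + B/2 + X/2 (S(B, X) = -3 + ((B + X) - 79)/2 = -3 + (-79 + B + X)/2 = -3 + (-79/2 + B/2 + X/2) = -85/2 + B/2 + X/2)
a = -12
n = 6803 (n = 6834 + (-85/2 + (½)*(-73) + (½)*96) = 6834 + (-85/2 - 73/2 + 48) = 6834 - 31 = 6803)
R(q) = -16 (R(q) = -(4 - 1*(-12)) = -(4 + 12) = -1*16 = -16)
(n + R(-114)) - 7188 = (6803 - 16) - 7188 = 6787 - 7188 = -401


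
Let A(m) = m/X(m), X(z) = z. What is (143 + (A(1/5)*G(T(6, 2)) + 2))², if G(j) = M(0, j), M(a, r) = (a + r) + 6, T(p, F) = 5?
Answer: 24336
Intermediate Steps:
M(a, r) = 6 + a + r
G(j) = 6 + j (G(j) = 6 + 0 + j = 6 + j)
A(m) = 1 (A(m) = m/m = 1)
(143 + (A(1/5)*G(T(6, 2)) + 2))² = (143 + (1*(6 + 5) + 2))² = (143 + (1*11 + 2))² = (143 + (11 + 2))² = (143 + 13)² = 156² = 24336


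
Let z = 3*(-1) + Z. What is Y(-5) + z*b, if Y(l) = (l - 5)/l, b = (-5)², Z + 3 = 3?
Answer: -73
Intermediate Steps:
Z = 0 (Z = -3 + 3 = 0)
z = -3 (z = 3*(-1) + 0 = -3 + 0 = -3)
b = 25
Y(l) = (-5 + l)/l
Y(-5) + z*b = (-5 - 5)/(-5) - 3*25 = -⅕*(-10) - 75 = 2 - 75 = -73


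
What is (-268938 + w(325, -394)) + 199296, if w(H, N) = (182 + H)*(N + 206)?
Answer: -164958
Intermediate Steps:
w(H, N) = (182 + H)*(206 + N)
(-268938 + w(325, -394)) + 199296 = (-268938 + (37492 + 182*(-394) + 206*325 + 325*(-394))) + 199296 = (-268938 + (37492 - 71708 + 66950 - 128050)) + 199296 = (-268938 - 95316) + 199296 = -364254 + 199296 = -164958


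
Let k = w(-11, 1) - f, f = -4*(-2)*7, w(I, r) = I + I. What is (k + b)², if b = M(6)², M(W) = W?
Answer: 1764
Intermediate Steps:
w(I, r) = 2*I
f = 56 (f = 8*7 = 56)
k = -78 (k = 2*(-11) - 1*56 = -22 - 56 = -78)
b = 36 (b = 6² = 36)
(k + b)² = (-78 + 36)² = (-42)² = 1764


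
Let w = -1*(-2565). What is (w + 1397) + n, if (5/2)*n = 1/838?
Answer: 8300391/2095 ≈ 3962.0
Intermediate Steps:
w = 2565
n = 1/2095 (n = (2/5)/838 = (2/5)*(1/838) = 1/2095 ≈ 0.00047733)
(w + 1397) + n = (2565 + 1397) + 1/2095 = 3962 + 1/2095 = 8300391/2095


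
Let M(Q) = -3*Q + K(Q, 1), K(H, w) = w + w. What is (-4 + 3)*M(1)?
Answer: 1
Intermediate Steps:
K(H, w) = 2*w
M(Q) = 2 - 3*Q (M(Q) = -3*Q + 2*1 = -3*Q + 2 = 2 - 3*Q)
(-4 + 3)*M(1) = (-4 + 3)*(2 - 3*1) = -(2 - 3) = -1*(-1) = 1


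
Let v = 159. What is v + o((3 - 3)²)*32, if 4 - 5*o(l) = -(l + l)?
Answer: 923/5 ≈ 184.60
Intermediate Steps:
o(l) = ⅘ + 2*l/5 (o(l) = ⅘ - (-1)*(l + l)/5 = ⅘ - (-1)*2*l/5 = ⅘ - (-2)*l/5 = ⅘ + 2*l/5)
v + o((3 - 3)²)*32 = 159 + (⅘ + 2*(3 - 3)²/5)*32 = 159 + (⅘ + (⅖)*0²)*32 = 159 + (⅘ + (⅖)*0)*32 = 159 + (⅘ + 0)*32 = 159 + (⅘)*32 = 159 + 128/5 = 923/5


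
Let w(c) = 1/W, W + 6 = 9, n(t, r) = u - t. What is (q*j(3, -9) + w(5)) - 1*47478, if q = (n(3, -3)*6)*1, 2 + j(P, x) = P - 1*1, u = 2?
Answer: -142433/3 ≈ -47478.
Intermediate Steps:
j(P, x) = -3 + P (j(P, x) = -2 + (P - 1*1) = -2 + (P - 1) = -2 + (-1 + P) = -3 + P)
n(t, r) = 2 - t
W = 3 (W = -6 + 9 = 3)
q = -6 (q = ((2 - 1*3)*6)*1 = ((2 - 3)*6)*1 = -1*6*1 = -6*1 = -6)
w(c) = ⅓ (w(c) = 1/3 = ⅓)
(q*j(3, -9) + w(5)) - 1*47478 = (-6*(-3 + 3) + ⅓) - 1*47478 = (-6*0 + ⅓) - 47478 = (0 + ⅓) - 47478 = ⅓ - 47478 = -142433/3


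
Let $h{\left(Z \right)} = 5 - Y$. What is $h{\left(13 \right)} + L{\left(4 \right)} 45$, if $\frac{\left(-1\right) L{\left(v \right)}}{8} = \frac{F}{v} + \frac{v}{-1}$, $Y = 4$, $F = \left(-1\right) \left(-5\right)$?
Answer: $991$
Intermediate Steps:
$F = 5$
$h{\left(Z \right)} = 1$ ($h{\left(Z \right)} = 5 - 4 = 1$)
$L{\left(v \right)} = - \frac{40}{v} + 8 v$ ($L{\left(v \right)} = - 8 \left(\frac{5}{v} + \frac{v}{-1}\right) = - 8 \left(\frac{5}{v} + v \left(-1\right)\right) = - 8 \left(\frac{5}{v} - v\right) = - 8 \left(- v + \frac{5}{v}\right) = - \frac{40}{v} + 8 v$)
$h{\left(13 \right)} + L{\left(4 \right)} 45 = 1 + \left(- \frac{40}{4} + 8 \cdot 4\right) 45 = 1 + \left(\left(-40\right) \frac{1}{4} + 32\right) 45 = 1 + \left(-10 + 32\right) 45 = 1 + 22 \cdot 45 = 1 + 990 = 991$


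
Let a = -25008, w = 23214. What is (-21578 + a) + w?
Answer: -23372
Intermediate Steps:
(-21578 + a) + w = (-21578 - 25008) + 23214 = -46586 + 23214 = -23372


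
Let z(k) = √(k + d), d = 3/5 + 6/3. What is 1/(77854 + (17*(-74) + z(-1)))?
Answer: 95745/7333684018 - √10/14667368036 ≈ 1.3055e-5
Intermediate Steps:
d = 13/5 (d = 3*(⅕) + 6*(⅓) = ⅗ + 2 = 13/5 ≈ 2.6000)
z(k) = √(13/5 + k) (z(k) = √(k + 13/5) = √(13/5 + k))
1/(77854 + (17*(-74) + z(-1))) = 1/(77854 + (17*(-74) + √(65 + 25*(-1))/5)) = 1/(77854 + (-1258 + √(65 - 25)/5)) = 1/(77854 + (-1258 + √40/5)) = 1/(77854 + (-1258 + (2*√10)/5)) = 1/(77854 + (-1258 + 2*√10/5)) = 1/(76596 + 2*√10/5)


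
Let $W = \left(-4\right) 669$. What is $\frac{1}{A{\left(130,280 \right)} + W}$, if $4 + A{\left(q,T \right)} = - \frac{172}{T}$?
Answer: $- \frac{70}{187643} \approx -0.00037305$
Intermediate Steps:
$A{\left(q,T \right)} = -4 - \frac{172}{T}$
$W = -2676$
$\frac{1}{A{\left(130,280 \right)} + W} = \frac{1}{\left(-4 - \frac{172}{280}\right) - 2676} = \frac{1}{\left(-4 - \frac{43}{70}\right) - 2676} = \frac{1}{- \frac{323}{70} - 2676} = \frac{1}{- \frac{187643}{70}} = - \frac{70}{187643}$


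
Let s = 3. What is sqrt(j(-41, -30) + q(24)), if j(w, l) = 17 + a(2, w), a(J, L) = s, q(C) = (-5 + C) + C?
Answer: 3*sqrt(7) ≈ 7.9373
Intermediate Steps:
q(C) = -5 + 2*C
a(J, L) = 3
j(w, l) = 20 (j(w, l) = 17 + 3 = 20)
sqrt(j(-41, -30) + q(24)) = sqrt(20 + (-5 + 2*24)) = sqrt(20 + (-5 + 48)) = sqrt(20 + 43) = sqrt(63) = 3*sqrt(7)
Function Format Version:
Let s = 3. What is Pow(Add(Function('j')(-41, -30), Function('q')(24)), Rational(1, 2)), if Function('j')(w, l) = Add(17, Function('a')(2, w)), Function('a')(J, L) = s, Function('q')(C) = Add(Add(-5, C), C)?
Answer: Mul(3, Pow(7, Rational(1, 2))) ≈ 7.9373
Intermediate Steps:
Function('q')(C) = Add(-5, Mul(2, C))
Function('a')(J, L) = 3
Function('j')(w, l) = 20 (Function('j')(w, l) = Add(17, 3) = 20)
Pow(Add(Function('j')(-41, -30), Function('q')(24)), Rational(1, 2)) = Pow(Add(20, Add(-5, Mul(2, 24))), Rational(1, 2)) = Pow(Add(20, Add(-5, 48)), Rational(1, 2)) = Pow(Add(20, 43), Rational(1, 2)) = Pow(63, Rational(1, 2)) = Mul(3, Pow(7, Rational(1, 2)))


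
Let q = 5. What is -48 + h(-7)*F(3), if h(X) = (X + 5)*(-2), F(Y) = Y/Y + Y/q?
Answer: -208/5 ≈ -41.600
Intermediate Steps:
F(Y) = 1 + Y/5 (F(Y) = Y/Y + Y/5 = 1 + Y*(⅕) = 1 + Y/5)
h(X) = -10 - 2*X (h(X) = (5 + X)*(-2) = -10 - 2*X)
-48 + h(-7)*F(3) = -48 + (-10 - 2*(-7))*(1 + (⅕)*3) = -48 + (-10 + 14)*(1 + ⅗) = -48 + 4*(8/5) = -48 + 32/5 = -208/5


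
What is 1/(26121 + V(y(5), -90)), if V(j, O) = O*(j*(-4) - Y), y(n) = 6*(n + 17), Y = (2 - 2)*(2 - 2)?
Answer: 1/73641 ≈ 1.3579e-5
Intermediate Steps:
Y = 0 (Y = 0*0 = 0)
y(n) = 102 + 6*n (y(n) = 6*(17 + n) = 102 + 6*n)
V(j, O) = -4*O*j (V(j, O) = O*(j*(-4) - 1*0) = O*(-4*j + 0) = O*(-4*j) = -4*O*j)
1/(26121 + V(y(5), -90)) = 1/(26121 - 4*(-90)*(102 + 6*5)) = 1/(26121 - 4*(-90)*(102 + 30)) = 1/(26121 - 4*(-90)*132) = 1/(26121 + 47520) = 1/73641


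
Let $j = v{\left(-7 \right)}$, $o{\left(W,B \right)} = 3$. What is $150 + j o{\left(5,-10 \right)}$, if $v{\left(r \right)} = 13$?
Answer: $189$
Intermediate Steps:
$j = 13$
$150 + j o{\left(5,-10 \right)} = 150 + 13 \cdot 3 = 150 + 39 = 189$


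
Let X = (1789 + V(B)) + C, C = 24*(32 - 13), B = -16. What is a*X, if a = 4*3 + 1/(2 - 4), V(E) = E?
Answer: 51267/2 ≈ 25634.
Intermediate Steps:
a = 23/2 (a = 12 + 1/(-2) = 12 - ½ = 23/2 ≈ 11.500)
C = 456 (C = 24*19 = 456)
X = 2229 (X = (1789 - 16) + 456 = 1773 + 456 = 2229)
a*X = (23/2)*2229 = 51267/2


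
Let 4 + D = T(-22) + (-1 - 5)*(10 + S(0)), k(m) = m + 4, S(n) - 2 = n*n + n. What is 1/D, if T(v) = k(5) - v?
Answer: -1/45 ≈ -0.022222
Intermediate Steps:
S(n) = 2 + n + n**2 (S(n) = 2 + (n*n + n) = 2 + (n**2 + n) = 2 + (n + n**2) = 2 + n + n**2)
k(m) = 4 + m
T(v) = 9 - v (T(v) = (4 + 5) - v = 9 - v)
D = -45 (D = -4 + ((9 - 1*(-22)) + (-1 - 5)*(10 + (2 + 0 + 0**2))) = -4 + ((9 + 22) - 6*(10 + (2 + 0 + 0))) = -4 + (31 - 6*(10 + 2)) = -4 + (31 - 6*12) = -4 + (31 - 72) = -4 - 41 = -45)
1/D = 1/(-45) = -1/45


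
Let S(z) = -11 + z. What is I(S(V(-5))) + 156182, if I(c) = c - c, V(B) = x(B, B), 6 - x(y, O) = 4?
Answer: 156182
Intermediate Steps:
x(y, O) = 2 (x(y, O) = 6 - 1*4 = 6 - 4 = 2)
V(B) = 2
I(c) = 0
I(S(V(-5))) + 156182 = 0 + 156182 = 156182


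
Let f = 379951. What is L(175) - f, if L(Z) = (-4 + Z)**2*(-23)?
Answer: -1052494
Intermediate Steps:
L(Z) = -23*(-4 + Z)**2
L(175) - f = -23*(-4 + 175)**2 - 1*379951 = -23*171**2 - 379951 = -23*29241 - 379951 = -672543 - 379951 = -1052494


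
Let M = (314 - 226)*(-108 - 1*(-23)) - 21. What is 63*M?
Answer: -472563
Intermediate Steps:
M = -7501 (M = 88*(-108 + 23) - 21 = 88*(-85) - 21 = -7480 - 21 = -7501)
63*M = 63*(-7501) = -472563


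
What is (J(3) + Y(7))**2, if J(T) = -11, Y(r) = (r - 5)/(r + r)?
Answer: 5776/49 ≈ 117.88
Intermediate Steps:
Y(r) = (-5 + r)/(2*r) (Y(r) = (-5 + r)/((2*r)) = (-5 + r)*(1/(2*r)) = (-5 + r)/(2*r))
(J(3) + Y(7))**2 = (-11 + (1/2)*(-5 + 7)/7)**2 = (-11 + (1/2)*(1/7)*2)**2 = (-11 + 1/7)**2 = (-76/7)**2 = 5776/49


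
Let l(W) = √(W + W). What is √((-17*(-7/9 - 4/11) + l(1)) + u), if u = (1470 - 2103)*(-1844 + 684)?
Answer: √(799652051 + 1089*√2)/33 ≈ 856.91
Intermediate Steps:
l(W) = √2*√W (l(W) = √(2*W) = √2*√W)
u = 734280 (u = -633*(-1160) = 734280)
√((-17*(-7/9 - 4/11) + l(1)) + u) = √((-17*(-7/9 - 4/11) + √2*√1) + 734280) = √((-17*(-7*⅑ - 4*1/11) + √2*1) + 734280) = √((-17*(-7/9 - 4/11) + √2) + 734280) = √((-17*(-113/99) + √2) + 734280) = √((1921/99 + √2) + 734280) = √(72695641/99 + √2)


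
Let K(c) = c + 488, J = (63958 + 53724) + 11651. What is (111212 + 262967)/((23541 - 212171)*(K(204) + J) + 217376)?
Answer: -374179/24526398374 ≈ -1.5256e-5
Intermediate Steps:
J = 129333 (J = 117682 + 11651 = 129333)
K(c) = 488 + c
(111212 + 262967)/((23541 - 212171)*(K(204) + J) + 217376) = (111212 + 262967)/((23541 - 212171)*((488 + 204) + 129333) + 217376) = 374179/(-188630*(692 + 129333) + 217376) = 374179/(-188630*130025 + 217376) = 374179/(-24526615750 + 217376) = 374179/(-24526398374) = 374179*(-1/24526398374) = -374179/24526398374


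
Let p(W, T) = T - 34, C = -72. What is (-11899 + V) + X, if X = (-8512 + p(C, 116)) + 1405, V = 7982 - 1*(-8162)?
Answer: -2780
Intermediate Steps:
p(W, T) = -34 + T
V = 16144 (V = 7982 + 8162 = 16144)
X = -7025 (X = (-8512 + (-34 + 116)) + 1405 = (-8512 + 82) + 1405 = -8430 + 1405 = -7025)
(-11899 + V) + X = (-11899 + 16144) - 7025 = 4245 - 7025 = -2780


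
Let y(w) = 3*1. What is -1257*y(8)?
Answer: -3771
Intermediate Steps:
y(w) = 3
-1257*y(8) = -1257*3 = -1*3771 = -3771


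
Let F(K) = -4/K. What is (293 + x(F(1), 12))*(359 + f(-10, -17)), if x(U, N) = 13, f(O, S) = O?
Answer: 106794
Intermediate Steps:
(293 + x(F(1), 12))*(359 + f(-10, -17)) = (293 + 13)*(359 - 10) = 306*349 = 106794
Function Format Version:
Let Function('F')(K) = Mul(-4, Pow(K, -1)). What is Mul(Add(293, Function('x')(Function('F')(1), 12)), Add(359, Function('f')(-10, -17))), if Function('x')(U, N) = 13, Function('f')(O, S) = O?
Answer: 106794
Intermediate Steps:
Mul(Add(293, Function('x')(Function('F')(1), 12)), Add(359, Function('f')(-10, -17))) = Mul(Add(293, 13), Add(359, -10)) = Mul(306, 349) = 106794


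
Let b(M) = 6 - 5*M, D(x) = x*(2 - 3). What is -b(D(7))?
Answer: -41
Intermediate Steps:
D(x) = -x (D(x) = x*(-1) = -x)
-b(D(7)) = -(6 - (-5)*7) = -(6 - 5*(-7)) = -(6 + 35) = -1*41 = -41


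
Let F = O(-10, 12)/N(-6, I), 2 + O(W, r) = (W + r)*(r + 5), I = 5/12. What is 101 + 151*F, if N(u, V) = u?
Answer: -2113/3 ≈ -704.33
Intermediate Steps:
I = 5/12 (I = 5*(1/12) = 5/12 ≈ 0.41667)
O(W, r) = -2 + (5 + r)*(W + r) (O(W, r) = -2 + (W + r)*(r + 5) = -2 + (W + r)*(5 + r) = -2 + (5 + r)*(W + r))
F = -16/3 (F = (-2 + 12**2 + 5*(-10) + 5*12 - 10*12)/(-6) = (-2 + 144 - 50 + 60 - 120)*(-1/6) = 32*(-1/6) = -16/3 ≈ -5.3333)
101 + 151*F = 101 + 151*(-16/3) = 101 - 2416/3 = -2113/3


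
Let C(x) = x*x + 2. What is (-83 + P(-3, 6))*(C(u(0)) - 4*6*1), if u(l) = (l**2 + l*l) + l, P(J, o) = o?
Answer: 1694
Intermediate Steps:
u(l) = l + 2*l**2 (u(l) = (l**2 + l**2) + l = 2*l**2 + l = l + 2*l**2)
C(x) = 2 + x**2 (C(x) = x**2 + 2 = 2 + x**2)
(-83 + P(-3, 6))*(C(u(0)) - 4*6*1) = (-83 + 6)*((2 + (0*(1 + 2*0))**2) - 4*6*1) = -77*((2 + (0*(1 + 0))**2) - 24*1) = -77*((2 + (0*1)**2) - 24) = -77*((2 + 0**2) - 24) = -77*((2 + 0) - 24) = -77*(2 - 24) = -77*(-22) = 1694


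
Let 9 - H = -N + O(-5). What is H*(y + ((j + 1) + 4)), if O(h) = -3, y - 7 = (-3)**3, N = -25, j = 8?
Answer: 91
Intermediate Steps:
y = -20 (y = 7 + (-3)**3 = 7 - 27 = -20)
H = -13 (H = 9 - (-1*(-25) - 3) = 9 - (25 - 3) = 9 - 1*22 = 9 - 22 = -13)
H*(y + ((j + 1) + 4)) = -13*(-20 + ((8 + 1) + 4)) = -13*(-20 + (9 + 4)) = -13*(-20 + 13) = -13*(-7) = 91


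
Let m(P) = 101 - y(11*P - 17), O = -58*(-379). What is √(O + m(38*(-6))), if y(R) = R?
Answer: 4*√1538 ≈ 156.87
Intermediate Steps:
O = 21982
m(P) = 118 - 11*P (m(P) = 101 - (11*P - 17) = 101 - (-17 + 11*P) = 101 + (17 - 11*P) = 118 - 11*P)
√(O + m(38*(-6))) = √(21982 + (118 - 418*(-6))) = √(21982 + (118 - 11*(-228))) = √(21982 + (118 + 2508)) = √(21982 + 2626) = √24608 = 4*√1538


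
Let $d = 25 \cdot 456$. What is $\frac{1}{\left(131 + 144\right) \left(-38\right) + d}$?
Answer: $\frac{1}{950} \approx 0.0010526$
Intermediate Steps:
$d = 11400$
$\frac{1}{\left(131 + 144\right) \left(-38\right) + d} = \frac{1}{\left(131 + 144\right) \left(-38\right) + 11400} = \frac{1}{275 \left(-38\right) + 11400} = \frac{1}{-10450 + 11400} = \frac{1}{950}$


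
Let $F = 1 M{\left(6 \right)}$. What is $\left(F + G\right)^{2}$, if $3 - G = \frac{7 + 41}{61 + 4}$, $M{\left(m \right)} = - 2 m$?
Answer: $\frac{400689}{4225} \approx 94.838$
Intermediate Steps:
$G = \frac{147}{65}$ ($G = 3 - \frac{7 + 41}{61 + 4} = 3 - \frac{48}{65} = \frac{147}{65} \approx 2.2615$)
$F = -12$ ($F = 1 \left(\left(-2\right) 6\right) = 1 \left(-12\right) = -12$)
$\left(F + G\right)^{2} = \left(-12 + \frac{147}{65}\right)^{2} = \left(- \frac{633}{65}\right)^{2} = \frac{400689}{4225}$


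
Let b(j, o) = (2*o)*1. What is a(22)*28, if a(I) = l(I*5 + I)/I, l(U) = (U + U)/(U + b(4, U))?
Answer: 28/33 ≈ 0.84848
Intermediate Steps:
b(j, o) = 2*o
l(U) = 2/3 (l(U) = (U + U)/(U + 2*U) = (2*U)/((3*U)) = (2*U)*(1/(3*U)) = 2/3)
a(I) = 2/(3*I)
a(22)*28 = ((2/3)/22)*28 = ((2/3)*(1/22))*28 = (1/33)*28 = 28/33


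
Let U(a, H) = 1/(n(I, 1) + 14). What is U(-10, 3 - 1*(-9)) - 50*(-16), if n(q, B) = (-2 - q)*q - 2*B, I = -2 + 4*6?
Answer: 412799/516 ≈ 800.00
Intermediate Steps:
I = 22 (I = -2 + 24 = 22)
n(q, B) = -2*B + q*(-2 - q) (n(q, B) = q*(-2 - q) - 2*B = -2*B + q*(-2 - q))
U(a, H) = -1/516 (U(a, H) = 1/((-1*22² - 2*1 - 2*22) + 14) = 1/((-1*484 - 2 - 44) + 14) = 1/((-484 - 2 - 44) + 14) = 1/(-530 + 14) = 1/(-516) = -1/516)
U(-10, 3 - 1*(-9)) - 50*(-16) = -1/516 - 50*(-16) = -1/516 + 800 = 412799/516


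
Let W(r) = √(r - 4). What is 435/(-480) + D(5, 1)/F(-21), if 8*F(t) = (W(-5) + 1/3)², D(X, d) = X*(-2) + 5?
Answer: 181651/53792 + 1620*I/1681 ≈ 3.3769 + 0.96371*I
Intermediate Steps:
D(X, d) = 5 - 2*X (D(X, d) = -2*X + 5 = 5 - 2*X)
W(r) = √(-4 + r)
F(t) = (⅓ + 3*I)²/8 (F(t) = (√(-4 - 5) + 1/3)²/8 = (√(-9) + ⅓)²/8 = (3*I + ⅓)²/8 = (⅓ + 3*I)²/8)
435/(-480) + D(5, 1)/F(-21) = 435/(-480) + (5 - 2*5)/(-10/9 + I/4) = 435*(-1/480) + (5 - 10)*(1296*(-10/9 - I/4)/1681) = -29/32 - 6480*(-10/9 - I/4)/1681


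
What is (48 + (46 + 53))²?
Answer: 21609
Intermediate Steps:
(48 + (46 + 53))² = (48 + 99)² = 147² = 21609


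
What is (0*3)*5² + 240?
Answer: 240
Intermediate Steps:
(0*3)*5² + 240 = 0*25 + 240 = 0 + 240 = 240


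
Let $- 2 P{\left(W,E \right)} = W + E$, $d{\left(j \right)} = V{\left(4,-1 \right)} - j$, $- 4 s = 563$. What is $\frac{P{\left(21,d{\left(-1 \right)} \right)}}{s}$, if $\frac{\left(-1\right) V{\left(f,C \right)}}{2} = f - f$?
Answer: $\frac{44}{563} \approx 0.078153$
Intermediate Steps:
$s = - \frac{563}{4}$ ($s = \left(- \frac{1}{4}\right) 563 = - \frac{563}{4} \approx -140.75$)
$V{\left(f,C \right)} = 0$ ($V{\left(f,C \right)} = - 2 \left(f - f\right) = \left(-2\right) 0 = 0$)
$d{\left(j \right)} = - j$ ($d{\left(j \right)} = 0 - j = - j$)
$P{\left(W,E \right)} = - \frac{E}{2} - \frac{W}{2}$ ($P{\left(W,E \right)} = - \frac{W + E}{2} = - \frac{E + W}{2} = - \frac{E}{2} - \frac{W}{2}$)
$\frac{P{\left(21,d{\left(-1 \right)} \right)}}{s} = \frac{- \frac{\left(-1\right) \left(-1\right)}{2} - \frac{21}{2}}{- \frac{563}{4}} = \left(\left(- \frac{1}{2}\right) 1 - \frac{21}{2}\right) \left(- \frac{4}{563}\right) = \left(- \frac{1}{2} - \frac{21}{2}\right) \left(- \frac{4}{563}\right) = \left(-11\right) \left(- \frac{4}{563}\right) = \frac{44}{563}$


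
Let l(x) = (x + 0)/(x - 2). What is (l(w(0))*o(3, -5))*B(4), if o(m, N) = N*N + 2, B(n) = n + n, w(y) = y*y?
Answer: 0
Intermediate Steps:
w(y) = y**2
B(n) = 2*n
o(m, N) = 2 + N**2 (o(m, N) = N**2 + 2 = 2 + N**2)
l(x) = x/(-2 + x)
(l(w(0))*o(3, -5))*B(4) = ((0**2/(-2 + 0**2))*(2 + (-5)**2))*(2*4) = ((0/(-2 + 0))*(2 + 25))*8 = ((0/(-2))*27)*8 = ((0*(-1/2))*27)*8 = (0*27)*8 = 0*8 = 0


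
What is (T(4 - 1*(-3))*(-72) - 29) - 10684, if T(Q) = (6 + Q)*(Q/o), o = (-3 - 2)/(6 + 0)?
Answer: -14253/5 ≈ -2850.6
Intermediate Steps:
o = -⅚ (o = -5/6 = -5*⅙ = -⅚ ≈ -0.83333)
T(Q) = -6*Q*(6 + Q)/5 (T(Q) = (6 + Q)*(Q/(-⅚)) = (6 + Q)*(Q*(-6/5)) = (6 + Q)*(-6*Q/5) = -6*Q*(6 + Q)/5)
(T(4 - 1*(-3))*(-72) - 29) - 10684 = (-6*(4 - 1*(-3))*(6 + (4 - 1*(-3)))/5*(-72) - 29) - 10684 = (-6*(4 + 3)*(6 + (4 + 3))/5*(-72) - 29) - 10684 = (-6/5*7*(6 + 7)*(-72) - 29) - 10684 = (-6/5*7*13*(-72) - 29) - 10684 = (-546/5*(-72) - 29) - 10684 = (39312/5 - 29) - 10684 = 39167/5 - 10684 = -14253/5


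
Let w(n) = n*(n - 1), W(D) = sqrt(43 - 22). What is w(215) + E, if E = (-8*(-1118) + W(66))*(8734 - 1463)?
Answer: 65077834 + 7271*sqrt(21) ≈ 6.5111e+7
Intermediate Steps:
W(D) = sqrt(21)
E = 65031824 + 7271*sqrt(21) (E = (-8*(-1118) + sqrt(21))*(8734 - 1463) = (8944 + sqrt(21))*7271 = 65031824 + 7271*sqrt(21) ≈ 6.5065e+7)
w(n) = n*(-1 + n)
w(215) + E = 215*(-1 + 215) + (65031824 + 7271*sqrt(21)) = 215*214 + (65031824 + 7271*sqrt(21)) = 46010 + (65031824 + 7271*sqrt(21)) = 65077834 + 7271*sqrt(21)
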